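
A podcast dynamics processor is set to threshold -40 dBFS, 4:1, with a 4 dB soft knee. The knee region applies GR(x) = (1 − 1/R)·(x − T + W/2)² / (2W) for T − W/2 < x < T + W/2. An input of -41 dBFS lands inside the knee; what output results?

x − T + W/2 = -41 − (-40) + 2 = 1.
GR = (1 − 1/4) × 1² / 8 = 0.75 × 1 / 8 = 0.09375 dB.
Output = -41 − 0.09375 = -41.09375 dBFS.

-41.09375 dBFS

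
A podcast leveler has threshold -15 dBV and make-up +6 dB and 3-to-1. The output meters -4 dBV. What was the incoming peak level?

Before make-up, the level was -4 − 6 = -10 dBV.
That's 5 dB above the -15 dBV threshold.
Undo the ratio: input overshoot = 5 × 3 = 15 dB, giving input = 0 dBV.

0 dBV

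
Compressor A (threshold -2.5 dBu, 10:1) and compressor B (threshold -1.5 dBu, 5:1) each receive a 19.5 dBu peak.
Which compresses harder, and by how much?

A: 22 dB over, compressed to 2.2 dB over, so 19.8 dB of GR.
B: 21 dB over, compressed to 4.2 dB over, so 16.8 dB of GR.
A applies 3 dB more gain reduction.

A, by 3 dB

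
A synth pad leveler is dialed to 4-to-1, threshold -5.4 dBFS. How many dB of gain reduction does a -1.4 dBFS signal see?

Overshoot = -1.4 − (-5.4) = 4 dB.
After 4:1 compression the overshoot becomes 4/4 = 1 dB.
So the signal is attenuated by 4 − 1 = 3 dB.

3 dB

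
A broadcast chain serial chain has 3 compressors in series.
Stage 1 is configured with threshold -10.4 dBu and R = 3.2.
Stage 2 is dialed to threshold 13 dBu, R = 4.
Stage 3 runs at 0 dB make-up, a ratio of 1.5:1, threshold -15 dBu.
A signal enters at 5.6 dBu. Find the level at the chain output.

Stage 1: overshoot 16 dB → 16/3.2 = 5 dB → -5.4 dBu.
Stage 2: below threshold (-5.4 ≤ 13); passes unchanged; output -5.4 dBu.
Stage 3: overshoot 9.6 dB → 9.6/1.5 = 6.4 dB → -8.6 dBu.

-8.6 dBu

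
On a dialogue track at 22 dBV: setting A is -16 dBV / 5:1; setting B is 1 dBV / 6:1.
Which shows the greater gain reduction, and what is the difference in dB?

A: GR = 38 − 38/5 = 30.4 dB.
B: GR = 21 − 21/6 = 17.5 dB.
A reduces 12.9 dB more.

A, by 12.9 dB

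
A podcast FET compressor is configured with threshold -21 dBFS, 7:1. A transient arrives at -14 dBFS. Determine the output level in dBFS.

-20 dBFS

The input is 7 dB above the -21 dBFS threshold.
At 7:1 the overshoot is divided by 7, leaving 1 dB above threshold.
That puts the output at -20 dBFS.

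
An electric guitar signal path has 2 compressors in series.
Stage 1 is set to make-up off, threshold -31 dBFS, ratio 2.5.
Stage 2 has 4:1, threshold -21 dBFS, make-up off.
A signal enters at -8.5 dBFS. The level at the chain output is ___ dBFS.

-22 dBFS

Stage 1: -8.5 dBFS is 22.5 dB over -31 dBFS; at 2.5:1 that becomes 9 dB over, giving -22 dBFS.
Stage 2: below threshold (-22 ≤ -21); passes unchanged; output -22 dBFS.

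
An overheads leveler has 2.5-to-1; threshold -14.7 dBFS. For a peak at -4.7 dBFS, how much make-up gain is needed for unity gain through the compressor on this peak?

Overshoot 10 dB → 10/2.5 = 4 dB after compression, so the compressed level is -14.7 + 4 = -10.7 dBFS.
Make-up = target − compressed = -4.7 − (-10.7) = 6 dB.

6 dB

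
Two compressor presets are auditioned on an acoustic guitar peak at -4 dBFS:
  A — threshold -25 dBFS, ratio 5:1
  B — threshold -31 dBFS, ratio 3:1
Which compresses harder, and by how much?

B, by 1.2 dB

A: overshoot 21 dB → output overshoot 4.2 dB → GR 16.8 dB.
B: overshoot 27 dB → output overshoot 9 dB → GR 18 dB.
B applies 1.2 dB more gain reduction.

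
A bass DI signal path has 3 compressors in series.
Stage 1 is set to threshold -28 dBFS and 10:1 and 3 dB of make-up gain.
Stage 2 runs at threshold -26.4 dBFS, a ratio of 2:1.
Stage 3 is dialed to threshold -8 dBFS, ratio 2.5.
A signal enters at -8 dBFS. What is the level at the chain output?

-24.7 dBFS

Stage 1: overshoot 20 dB → 20/10 = 2 dB → -26 dBFS; +3 dB make-up → -23 dBFS.
Stage 2: 3.4 dB above -26.4 dBFS, reduced 2:1 to 1.7 dB above → -24.7 dBFS.
Stage 3: -24.7 dBFS is at or below the -8 dBFS threshold — no compression; output -24.7 dBFS.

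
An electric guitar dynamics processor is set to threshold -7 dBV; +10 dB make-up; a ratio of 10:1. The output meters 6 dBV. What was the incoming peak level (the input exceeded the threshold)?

Remove make-up: 6 − 10 = -4 dBV.
The compressed level sits -4 − (-7) = 3 dB over threshold.
Input overshoot = R × output overshoot = 30 dB → input = -7 + 30 = 23 dBV.

23 dBV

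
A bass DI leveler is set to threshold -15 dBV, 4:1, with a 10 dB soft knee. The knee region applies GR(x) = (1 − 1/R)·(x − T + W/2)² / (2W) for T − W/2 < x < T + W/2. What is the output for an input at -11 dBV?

x − T + W/2 = -11 − (-15) + 5 = 9.
GR = (1 − 1/4) × 9² / 20 = 0.75 × 81 / 20 = 3.0375 dB.
Output = -11 − 3.0375 = -14.0375 dBV.

-14.0375 dBV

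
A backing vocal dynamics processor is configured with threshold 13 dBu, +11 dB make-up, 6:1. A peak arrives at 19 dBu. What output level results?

25 dBu

19 dBu sits 6 dB over threshold.
The 6 dB excess becomes 1 dB after 6:1 reduction.
So the level is 13 + 1 = 14 dBu; make-up adds 11 dB, giving 25 dBu.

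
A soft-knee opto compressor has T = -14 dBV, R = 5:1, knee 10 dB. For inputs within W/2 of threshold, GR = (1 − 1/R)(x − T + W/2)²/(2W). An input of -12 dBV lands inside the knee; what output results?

-13.96 dBV

x − T + W/2 = -12 − (-14) + 5 = 7.
GR = (1 − 1/5) × 7² / 20 = 0.8 × 49 / 20 = 1.96 dB.
Output = -12 − 1.96 = -13.96 dBV.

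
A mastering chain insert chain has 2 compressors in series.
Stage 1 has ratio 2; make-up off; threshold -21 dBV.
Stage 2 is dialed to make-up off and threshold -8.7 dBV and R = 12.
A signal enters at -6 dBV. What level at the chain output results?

-13.5 dBV

Stage 1: overshoot 15 dB → 15/2 = 7.5 dB → -13.5 dBV.
Stage 2: -13.5 dBV ≤ -8.7 dBV, so stage 2 doesn't engage; output -13.5 dBV.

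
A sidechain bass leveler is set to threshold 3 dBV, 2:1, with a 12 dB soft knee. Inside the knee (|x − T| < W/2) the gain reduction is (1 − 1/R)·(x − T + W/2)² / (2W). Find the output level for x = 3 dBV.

2.25 dBV

x − T + W/2 = 3 − 3 + 6 = 6.
GR = (1 − 1/2) × 6² / 24 = 0.5 × 36 / 24 = 0.75 dB.
Output = 3 − 0.75 = 2.25 dBV.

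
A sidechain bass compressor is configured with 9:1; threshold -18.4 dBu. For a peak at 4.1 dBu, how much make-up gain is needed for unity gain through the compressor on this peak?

The peak compresses to -18.4 + 22.5/9 = -15.9 dBu.
To reach 4.1 dBu requires 4.1 − (-15.9) = 20 dB of make-up.

20 dB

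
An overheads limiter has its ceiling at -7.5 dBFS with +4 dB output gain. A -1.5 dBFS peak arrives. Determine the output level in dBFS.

-3.5 dBFS

At ∞:1, everything above -7.5 dBFS is held at the ceiling.
Output gain then adds 4 dB: -7.5 + 4 = -3.5 dBFS.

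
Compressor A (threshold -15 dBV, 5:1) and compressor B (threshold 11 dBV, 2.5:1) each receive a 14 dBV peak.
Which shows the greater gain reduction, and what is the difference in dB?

A: overshoot 29 dB → output overshoot 5.8 dB → GR 23.2 dB.
B: overshoot 3 dB → output overshoot 1.2 dB → GR 1.8 dB.
Difference: 21.4 dB in favour of A.

A, by 21.4 dB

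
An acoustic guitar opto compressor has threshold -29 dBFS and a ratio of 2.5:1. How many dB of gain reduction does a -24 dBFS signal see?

Overshoot = -24 − (-29) = 5 dB.
A 2.5:1 ratio leaves 2 dB of that excess.
Gain reduction = 5 − 2 = 3 dB.

3 dB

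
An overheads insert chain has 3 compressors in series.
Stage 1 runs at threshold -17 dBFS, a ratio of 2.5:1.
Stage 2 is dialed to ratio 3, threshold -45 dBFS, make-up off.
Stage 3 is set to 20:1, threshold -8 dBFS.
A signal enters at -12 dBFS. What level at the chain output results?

-35 dBFS

Stage 1: -12 dBFS is 5 dB over -17 dBFS; at 2.5:1 that becomes 2 dB over, giving -15 dBFS.
Stage 2: overshoot 30 dB → 30/3 = 10 dB → -35 dBFS.
Stage 3: -35 dBFS ≤ -8 dBFS, so stage 3 doesn't engage; output -35 dBFS.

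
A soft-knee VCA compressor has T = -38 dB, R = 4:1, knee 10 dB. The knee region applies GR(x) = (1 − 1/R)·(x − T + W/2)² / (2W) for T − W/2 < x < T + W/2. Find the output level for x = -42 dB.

x − T + W/2 = -42 − (-38) + 5 = 1.
GR = (1 − 1/4) × 1² / 20 = 0.75 × 1 / 20 = 0.0375 dB.
Output = -42 − 0.0375 = -42.0375 dB.

-42.0375 dB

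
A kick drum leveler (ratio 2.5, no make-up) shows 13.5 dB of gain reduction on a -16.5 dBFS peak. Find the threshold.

-39 dBFS

Gain reduction = -16.5 − (-30) = 13.5 dB; output overshoot = GR / (R − 1) = 13.5 / 1.5 = 9 dB.
Threshold = output − output overshoot = -30 − 9 = -39 dBFS.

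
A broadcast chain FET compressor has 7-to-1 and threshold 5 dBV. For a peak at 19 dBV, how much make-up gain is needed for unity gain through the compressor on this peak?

Overshoot 14 dB → 14/7 = 2 dB after compression, so the compressed level is 5 + 2 = 7 dBV.
Make-up = target − compressed = 19 − 7 = 12 dB.

12 dB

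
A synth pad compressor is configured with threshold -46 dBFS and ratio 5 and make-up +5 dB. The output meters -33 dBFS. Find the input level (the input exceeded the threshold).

Remove make-up: -33 − 5 = -38 dBFS.
Post-compression overshoot = -38 − (-46) = 8 dB.
Before 5:1 compression the overshoot was 8 × 5 = 40 dB, so input = -46 + 40 = -6 dBFS.

-6 dBFS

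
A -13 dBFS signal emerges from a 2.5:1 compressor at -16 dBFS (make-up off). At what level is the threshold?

-18 dBFS

Input is 5 dB above T (since output overshoot × R = input overshoot: (-16 − T)·2.5 = -13 − T gives T = -18 dBFS).
Check: -18 + (-13 − (-18))/2.5 = -18 + 2 = -16 dBFS. ✓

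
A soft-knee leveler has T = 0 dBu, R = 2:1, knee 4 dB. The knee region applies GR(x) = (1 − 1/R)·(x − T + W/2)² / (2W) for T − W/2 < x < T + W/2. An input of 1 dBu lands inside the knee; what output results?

0.4375 dBu

x − T + W/2 = 1 − 0 + 2 = 3.
GR = (1 − 1/2) × 3² / 8 = 0.5 × 9 / 8 = 0.5625 dB.
Output = 1 − 0.5625 = 0.4375 dBu.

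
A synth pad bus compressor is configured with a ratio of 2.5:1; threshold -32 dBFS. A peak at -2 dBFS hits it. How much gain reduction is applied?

18 dB

-2 dBFS exceeds the threshold by 30 dB.
A 2.5:1 ratio leaves 12 dB of that excess.
GR = overshoot in − overshoot out = 30 − 12 = 18 dB.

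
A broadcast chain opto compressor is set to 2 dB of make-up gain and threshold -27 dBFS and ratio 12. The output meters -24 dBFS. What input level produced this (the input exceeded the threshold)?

Stripping the +2 dB make-up gives -26 dBFS at the gain stage.
The compressed level sits -26 − (-27) = 1 dB over threshold.
Before 12:1 compression the overshoot was 1 × 12 = 12 dB, so input = -27 + 12 = -15 dBFS.

-15 dBFS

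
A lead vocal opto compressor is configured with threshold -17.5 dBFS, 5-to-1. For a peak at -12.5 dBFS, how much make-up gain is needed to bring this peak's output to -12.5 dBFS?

4 dB

The peak compresses to -17.5 + 5/5 = -16.5 dBFS.
To reach -12.5 dBFS requires -12.5 − (-16.5) = 4 dB of make-up.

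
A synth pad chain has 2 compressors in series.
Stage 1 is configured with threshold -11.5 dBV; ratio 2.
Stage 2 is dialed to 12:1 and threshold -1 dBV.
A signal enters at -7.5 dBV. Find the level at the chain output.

-9.5 dBV

Stage 1: overshoot 4 dB → 4/2 = 2 dB → -9.5 dBV.
Stage 2: -9.5 dBV ≤ -1 dBV, so stage 2 doesn't engage; output -9.5 dBV.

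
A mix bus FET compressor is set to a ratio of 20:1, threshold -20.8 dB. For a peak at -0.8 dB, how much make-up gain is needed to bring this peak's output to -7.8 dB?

12 dB

The peak compresses to -20.8 + 20/20 = -19.8 dB.
To reach -7.8 dB requires -7.8 − (-19.8) = 12 dB of make-up.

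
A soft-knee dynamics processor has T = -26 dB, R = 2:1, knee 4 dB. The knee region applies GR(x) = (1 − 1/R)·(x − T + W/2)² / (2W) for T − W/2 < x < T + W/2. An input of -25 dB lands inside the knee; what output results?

-25.5625 dB

x − T + W/2 = -25 − (-26) + 2 = 3.
GR = (1 − 1/2) × 3² / 8 = 0.5 × 9 / 8 = 0.5625 dB.
Output = -25 − 0.5625 = -25.5625 dB.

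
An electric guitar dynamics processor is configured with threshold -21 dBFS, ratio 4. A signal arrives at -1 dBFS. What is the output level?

-16 dBFS

-1 dBFS sits 20 dB over threshold.
The 20 dB excess becomes 5 dB after 4:1 reduction.
So the level is -21 + 5 = -16 dBFS.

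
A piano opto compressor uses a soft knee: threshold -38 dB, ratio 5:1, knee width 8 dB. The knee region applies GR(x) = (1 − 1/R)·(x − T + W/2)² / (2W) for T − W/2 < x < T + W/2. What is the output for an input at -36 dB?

-37.8 dB

x − T + W/2 = -36 − (-38) + 4 = 6.
GR = (1 − 1/5) × 6² / 16 = 0.8 × 36 / 16 = 1.8 dB.
Output = -36 − 1.8 = -37.8 dB.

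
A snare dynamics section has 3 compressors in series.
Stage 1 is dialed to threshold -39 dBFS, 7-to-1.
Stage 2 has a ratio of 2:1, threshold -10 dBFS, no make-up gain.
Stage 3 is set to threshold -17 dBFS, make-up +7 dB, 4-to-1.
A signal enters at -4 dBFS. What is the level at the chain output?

-27 dBFS

Stage 1: -4 dBFS is 35 dB over -39 dBFS; at 7:1 that becomes 5 dB over, giving -34 dBFS.
Stage 2: -34 dBFS is at or below the -10 dBFS threshold — no compression; output -34 dBFS.
Stage 3: -34 dBFS is at or below the -17 dBFS threshold — no compression; make-up brings it to -27 dBFS.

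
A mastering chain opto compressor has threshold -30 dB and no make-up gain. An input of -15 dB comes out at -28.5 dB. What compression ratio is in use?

Input overshoot = -15 − (-30) = 15 dB; output overshoot = -28.5 − (-30) = 1.5 dB.
Ratio = 15 / 1.5 = 10.

10:1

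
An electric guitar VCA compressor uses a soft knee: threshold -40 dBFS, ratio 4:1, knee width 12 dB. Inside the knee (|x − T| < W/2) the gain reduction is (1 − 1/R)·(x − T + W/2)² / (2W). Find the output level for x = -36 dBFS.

-39.125 dBFS

x − T + W/2 = -36 − (-40) + 6 = 10.
GR = (1 − 1/4) × 10² / 24 = 0.75 × 100 / 24 = 3.125 dB.
Output = -36 − 3.125 = -39.125 dBFS.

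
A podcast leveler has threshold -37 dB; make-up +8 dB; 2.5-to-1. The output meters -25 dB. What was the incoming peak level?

Remove make-up: -25 − 8 = -33 dB.
That's 4 dB above the -37 dB threshold.
Before 2.5:1 compression the overshoot was 4 × 2.5 = 10 dB, so input = -37 + 10 = -27 dB.

-27 dB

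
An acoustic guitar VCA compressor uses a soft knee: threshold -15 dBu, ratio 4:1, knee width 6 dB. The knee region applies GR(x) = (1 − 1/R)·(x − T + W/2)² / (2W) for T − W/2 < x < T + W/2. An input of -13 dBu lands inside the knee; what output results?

x − T + W/2 = -13 − (-15) + 3 = 5.
GR = (1 − 1/4) × 5² / 12 = 0.75 × 25 / 12 = 1.5625 dB.
Output = -13 − 1.5625 = -14.5625 dBu.

-14.5625 dBu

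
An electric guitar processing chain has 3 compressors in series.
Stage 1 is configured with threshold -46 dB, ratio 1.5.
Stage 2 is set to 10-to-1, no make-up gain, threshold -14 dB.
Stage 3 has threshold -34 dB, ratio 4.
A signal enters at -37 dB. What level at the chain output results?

Stage 1: -37 dB is 9 dB over -46 dB; at 1.5:1 that becomes 6 dB over, giving -40 dB.
Stage 2: -40 dB ≤ -14 dB, so stage 2 doesn't engage; output -40 dB.
Stage 3: -40 dB ≤ -34 dB, so stage 3 doesn't engage; output -40 dB.

-40 dB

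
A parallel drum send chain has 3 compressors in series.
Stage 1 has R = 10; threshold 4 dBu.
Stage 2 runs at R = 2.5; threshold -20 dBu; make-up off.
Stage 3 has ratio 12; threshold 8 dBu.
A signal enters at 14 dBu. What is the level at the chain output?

-10 dBu

Stage 1: 14 dBu is 10 dB over 4 dBu; at 10:1 that becomes 1 dB over, giving 5 dBu.
Stage 2: 25 dB above -20 dBu, reduced 2.5:1 to 10 dB above → -10 dBu.
Stage 3: -10 dBu is at or below the 8 dBu threshold — no compression; output -10 dBu.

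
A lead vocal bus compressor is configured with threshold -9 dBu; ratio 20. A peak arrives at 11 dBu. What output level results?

-8 dBu

Overshoot: 11 − (-9) = 20 dB.
The 20 dB excess becomes 1 dB after 20:1 reduction.
Output = -9 + 1 = -8 dBu.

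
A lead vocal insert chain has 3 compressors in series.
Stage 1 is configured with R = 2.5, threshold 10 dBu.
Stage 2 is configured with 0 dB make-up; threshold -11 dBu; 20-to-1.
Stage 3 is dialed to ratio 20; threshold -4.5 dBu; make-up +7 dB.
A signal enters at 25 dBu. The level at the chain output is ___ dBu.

Stage 1: 25 dBu is 15 dB over 10 dBu; at 2.5:1 that becomes 6 dB over, giving 16 dBu.
Stage 2: overshoot 27 dB → 27/20 = 1.35 dB → -9.65 dBu.
Stage 3: -9.65 dBu is at or below the -4.5 dBu threshold — no compression; make-up brings it to -2.65 dBu.

-2.65 dBu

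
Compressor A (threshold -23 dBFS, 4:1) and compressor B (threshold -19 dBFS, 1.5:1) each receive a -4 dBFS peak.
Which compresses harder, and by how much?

A: 19 dB over, compressed to 4.75 dB over, so 14.25 dB of GR.
B: 15 dB over, compressed to 10 dB over, so 5 dB of GR.
A reduces 9.25 dB more.

A, by 9.25 dB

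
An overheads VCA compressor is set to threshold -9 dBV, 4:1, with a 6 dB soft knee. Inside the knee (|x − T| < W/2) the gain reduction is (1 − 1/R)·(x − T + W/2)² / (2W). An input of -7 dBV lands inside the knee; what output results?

x − T + W/2 = -7 − (-9) + 3 = 5.
GR = (1 − 1/4) × 5² / 12 = 0.75 × 25 / 12 = 1.5625 dB.
Output = -7 − 1.5625 = -8.5625 dBV.

-8.5625 dBV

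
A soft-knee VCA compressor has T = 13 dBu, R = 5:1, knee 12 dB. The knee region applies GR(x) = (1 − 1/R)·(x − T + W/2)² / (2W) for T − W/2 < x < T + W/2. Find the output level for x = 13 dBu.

x − T + W/2 = 13 − 13 + 6 = 6.
GR = (1 − 1/5) × 6² / 24 = 0.8 × 36 / 24 = 1.2 dB.
Output = 13 − 1.2 = 11.8 dBu.

11.8 dBu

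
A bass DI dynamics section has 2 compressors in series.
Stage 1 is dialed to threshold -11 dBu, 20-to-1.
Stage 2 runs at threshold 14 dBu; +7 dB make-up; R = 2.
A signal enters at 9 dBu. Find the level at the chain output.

-3 dBu

Stage 1: 9 dBu is 20 dB over -11 dBu; at 20:1 that becomes 1 dB over, giving -10 dBu.
Stage 2: -10 dBu ≤ 14 dBu, so stage 2 doesn't engage; make-up brings it to -3 dBu.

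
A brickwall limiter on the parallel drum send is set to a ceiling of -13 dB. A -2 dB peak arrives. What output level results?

The limiter clamps the peak to its -13 dB ceiling.

-13 dB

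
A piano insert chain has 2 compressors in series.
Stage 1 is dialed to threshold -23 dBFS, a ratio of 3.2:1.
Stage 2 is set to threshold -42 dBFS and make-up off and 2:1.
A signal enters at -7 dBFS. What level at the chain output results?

Stage 1: overshoot 16 dB → 16/3.2 = 5 dB → -18 dBFS.
Stage 2: overshoot 24 dB → 24/2 = 12 dB → -30 dBFS.

-30 dBFS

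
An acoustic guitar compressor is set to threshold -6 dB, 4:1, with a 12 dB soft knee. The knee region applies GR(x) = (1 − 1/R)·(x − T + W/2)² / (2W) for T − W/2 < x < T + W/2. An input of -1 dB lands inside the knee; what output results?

-4.78125 dB

x − T + W/2 = -1 − (-6) + 6 = 11.
GR = (1 − 1/4) × 11² / 24 = 0.75 × 121 / 24 = 3.78125 dB.
Output = -1 − 3.78125 = -4.78125 dB.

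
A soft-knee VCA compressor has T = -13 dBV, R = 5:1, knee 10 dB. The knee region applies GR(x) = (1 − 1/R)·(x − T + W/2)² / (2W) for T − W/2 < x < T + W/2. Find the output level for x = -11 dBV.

x − T + W/2 = -11 − (-13) + 5 = 7.
GR = (1 − 1/5) × 7² / 20 = 0.8 × 49 / 20 = 1.96 dB.
Output = -11 − 1.96 = -12.96 dBV.

-12.96 dBV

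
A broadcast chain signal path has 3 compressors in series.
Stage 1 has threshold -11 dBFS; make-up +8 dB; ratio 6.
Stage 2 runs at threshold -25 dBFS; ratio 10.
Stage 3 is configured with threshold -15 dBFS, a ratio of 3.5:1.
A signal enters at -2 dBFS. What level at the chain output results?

Stage 1: -2 dBFS is 9 dB over -11 dBFS; at 6:1 that becomes 1.5 dB over, giving -9.5 dBFS; +8 dB make-up → -1.5 dBFS.
Stage 2: overshoot 23.5 dB → 23.5/10 = 2.35 dB → -22.65 dBFS.
Stage 3: -22.65 dBFS ≤ -15 dBFS, so stage 3 doesn't engage; output -22.65 dBFS.

-22.65 dBFS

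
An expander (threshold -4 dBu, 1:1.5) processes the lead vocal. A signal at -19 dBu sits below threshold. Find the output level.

-26.5 dBu

The input is 15 dB below the -4 dBu threshold.
A 1:1.5 expander multiplies undershoot by 1.5: 15 × 1.5 = 22.5 dB below threshold.
Output = -4 − 22.5 = -26.5 dBu.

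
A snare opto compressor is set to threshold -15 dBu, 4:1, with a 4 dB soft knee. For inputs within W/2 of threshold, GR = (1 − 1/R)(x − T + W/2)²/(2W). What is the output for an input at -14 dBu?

-14.84375 dBu

x − T + W/2 = -14 − (-15) + 2 = 3.
GR = (1 − 1/4) × 3² / 8 = 0.75 × 9 / 8 = 0.84375 dB.
Output = -14 − 0.84375 = -14.84375 dBu.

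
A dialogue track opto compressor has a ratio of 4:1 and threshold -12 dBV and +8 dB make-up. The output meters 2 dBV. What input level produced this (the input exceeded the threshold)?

Remove make-up: 2 − 8 = -6 dBV.
That's 6 dB above the -12 dBV threshold.
Before 4:1 compression the overshoot was 6 × 4 = 24 dB, so input = -12 + 24 = 12 dBV.

12 dBV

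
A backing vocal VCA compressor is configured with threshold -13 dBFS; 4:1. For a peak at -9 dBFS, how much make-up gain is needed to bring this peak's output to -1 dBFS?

11 dB

Without make-up, output = threshold + overshoot/4 = -13 + 1 = -12 dBFS.
Gap to target: 11 dB.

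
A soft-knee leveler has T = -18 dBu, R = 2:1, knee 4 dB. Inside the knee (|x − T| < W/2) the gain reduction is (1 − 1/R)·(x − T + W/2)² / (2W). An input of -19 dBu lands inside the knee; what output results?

x − T + W/2 = -19 − (-18) + 2 = 1.
GR = (1 − 1/2) × 1² / 8 = 0.5 × 1 / 8 = 0.0625 dB.
Output = -19 − 0.0625 = -19.0625 dBu.

-19.0625 dBu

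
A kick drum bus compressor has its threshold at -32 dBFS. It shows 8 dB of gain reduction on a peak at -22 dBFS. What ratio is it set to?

5:1

Input overshoot = -22 − (-32) = 10 dB.
Output overshoot = 10 − 8 = 2 dB.
Ratio = input overshoot / output overshoot = 10 / 2 = 5.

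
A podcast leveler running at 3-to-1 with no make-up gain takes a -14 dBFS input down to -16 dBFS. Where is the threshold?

-17 dBFS

Let T be the threshold. Output overshoot = (input overshoot)/R, so -16 − T = (-14 − T)/3.
3·(-16 − T) = -14 − T → 2·T = -48 − (-14) = -34.
T = -34/2 = -17 dBFS.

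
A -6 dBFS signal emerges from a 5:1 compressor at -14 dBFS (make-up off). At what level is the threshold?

Let T be the threshold. Output overshoot = (input overshoot)/R, so -14 − T = (-6 − T)/5.
5·(-14 − T) = -6 − T → 4·T = -70 − (-6) = -64.
T = -64/4 = -16 dBFS.

-16 dBFS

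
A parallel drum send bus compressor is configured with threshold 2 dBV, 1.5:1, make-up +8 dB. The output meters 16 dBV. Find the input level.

Remove make-up: 16 − 8 = 8 dBV.
That's 6 dB above the 2 dBV threshold.
Before 1.5:1 compression the overshoot was 6 × 1.5 = 9 dB, so input = 2 + 9 = 11 dBV.

11 dBV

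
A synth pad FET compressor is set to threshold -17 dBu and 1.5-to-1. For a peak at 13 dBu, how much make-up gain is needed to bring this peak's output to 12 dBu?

9 dB

The peak compresses to -17 + 30/1.5 = 3 dBu.
To reach 12 dBu requires 12 − 3 = 9 dB of make-up.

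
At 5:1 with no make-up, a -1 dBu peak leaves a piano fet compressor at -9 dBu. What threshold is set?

Input is 10 dB above T (since output overshoot × R = input overshoot: (-9 − T)·5 = -1 − T gives T = -11 dBu).
Check: -11 + (-1 − (-11))/5 = -11 + 2 = -9 dBu. ✓

-11 dBu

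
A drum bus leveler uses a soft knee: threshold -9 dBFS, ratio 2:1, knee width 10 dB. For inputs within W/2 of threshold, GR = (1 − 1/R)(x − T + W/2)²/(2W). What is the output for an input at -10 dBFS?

-10.4 dBFS

x − T + W/2 = -10 − (-9) + 5 = 4.
GR = (1 − 1/2) × 4² / 20 = 0.5 × 16 / 20 = 0.4 dB.
Output = -10 − 0.4 = -10.4 dBFS.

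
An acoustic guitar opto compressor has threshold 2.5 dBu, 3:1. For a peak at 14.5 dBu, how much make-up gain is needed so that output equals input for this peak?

Overshoot 12 dB → 12/3 = 4 dB after compression, so the compressed level is 2.5 + 4 = 6.5 dBu.
Make-up = target − compressed = 14.5 − 6.5 = 8 dB.

8 dB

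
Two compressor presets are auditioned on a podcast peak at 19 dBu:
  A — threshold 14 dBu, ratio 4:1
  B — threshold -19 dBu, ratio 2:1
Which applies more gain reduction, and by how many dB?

A: overshoot 5 dB → output overshoot 1.25 dB → GR 3.75 dB.
B: overshoot 38 dB → output overshoot 19 dB → GR 19 dB.
B applies 15.25 dB more gain reduction.

B, by 15.25 dB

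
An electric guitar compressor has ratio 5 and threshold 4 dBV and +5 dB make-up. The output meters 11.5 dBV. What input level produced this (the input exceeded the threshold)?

Remove make-up: 11.5 − 5 = 6.5 dBV.
That's 2.5 dB above the 4 dBV threshold.
Before 5:1 compression the overshoot was 2.5 × 5 = 12.5 dB, so input = 4 + 12.5 = 16.5 dBV.

16.5 dBV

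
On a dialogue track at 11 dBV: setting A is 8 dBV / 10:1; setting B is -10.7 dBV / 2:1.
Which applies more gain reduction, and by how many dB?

B, by 8.15 dB

A: GR = 3 − 3/10 = 2.7 dB.
B: GR = 21.7 − 21.7/2 = 10.85 dB.
B applies 8.15 dB more gain reduction.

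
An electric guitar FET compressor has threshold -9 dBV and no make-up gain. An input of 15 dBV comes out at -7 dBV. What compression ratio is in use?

12:1

Input overshoot = 15 − (-9) = 24 dB; output overshoot = -7 − (-9) = 2 dB.
Ratio = 24 / 2 = 12.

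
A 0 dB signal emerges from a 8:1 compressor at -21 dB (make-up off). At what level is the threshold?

Input is 24 dB above T (since output overshoot × R = input overshoot: (-21 − T)·8 = 0 − T gives T = -24 dB).
Check: -24 + (0 − (-24))/8 = -24 + 3 = -21 dB. ✓

-24 dB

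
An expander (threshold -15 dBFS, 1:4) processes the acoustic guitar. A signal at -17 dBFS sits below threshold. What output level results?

Below threshold, a 1:4 expander applies gain = (4−1)×(T − x) of attenuation.
(4−1) × 2 = 6 dB, so output = -17 − 6 = -23 dBFS.

-23 dBFS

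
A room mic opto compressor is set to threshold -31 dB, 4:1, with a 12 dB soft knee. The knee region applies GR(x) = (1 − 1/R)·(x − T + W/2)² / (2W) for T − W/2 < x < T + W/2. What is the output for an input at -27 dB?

-30.125 dB

x − T + W/2 = -27 − (-31) + 6 = 10.
GR = (1 − 1/4) × 10² / 24 = 0.75 × 100 / 24 = 3.125 dB.
Output = -27 − 3.125 = -30.125 dB.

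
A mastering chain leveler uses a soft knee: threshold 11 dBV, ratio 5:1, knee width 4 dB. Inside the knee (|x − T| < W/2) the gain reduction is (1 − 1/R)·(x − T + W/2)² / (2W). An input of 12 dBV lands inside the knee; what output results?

x − T + W/2 = 12 − 11 + 2 = 3.
GR = (1 − 1/5) × 3² / 8 = 0.8 × 9 / 8 = 0.9 dB.
Output = 12 − 0.9 = 11.1 dBV.

11.1 dBV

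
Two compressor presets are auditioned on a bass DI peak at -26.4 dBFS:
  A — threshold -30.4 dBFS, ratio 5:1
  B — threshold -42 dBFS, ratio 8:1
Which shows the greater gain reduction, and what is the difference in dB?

B, by 10.45 dB

A: 4 dB over, compressed to 0.8 dB over, so 3.2 dB of GR.
B: 15.6 dB over, compressed to 1.95 dB over, so 13.65 dB of GR.
B applies 10.45 dB more gain reduction.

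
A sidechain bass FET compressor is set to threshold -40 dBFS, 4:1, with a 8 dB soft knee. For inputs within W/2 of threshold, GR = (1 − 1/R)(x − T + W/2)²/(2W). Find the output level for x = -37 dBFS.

x − T + W/2 = -37 − (-40) + 4 = 7.
GR = (1 − 1/4) × 7² / 16 = 0.75 × 49 / 16 = 2.296875 dB.
Output = -37 − 2.296875 = -39.296875 dBFS.

-39.296875 dBFS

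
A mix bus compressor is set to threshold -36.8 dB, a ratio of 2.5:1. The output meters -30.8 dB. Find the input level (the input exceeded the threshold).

The compressed level sits -30.8 − (-36.8) = 6 dB over threshold.
Input overshoot = R × output overshoot = 15 dB → input = -36.8 + 15 = -21.8 dB.

-21.8 dB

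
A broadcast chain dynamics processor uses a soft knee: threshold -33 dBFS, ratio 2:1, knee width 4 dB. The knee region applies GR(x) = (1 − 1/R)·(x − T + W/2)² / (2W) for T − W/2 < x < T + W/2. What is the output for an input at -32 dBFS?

x − T + W/2 = -32 − (-33) + 2 = 3.
GR = (1 − 1/2) × 3² / 8 = 0.5 × 9 / 8 = 0.5625 dB.
Output = -32 − 0.5625 = -32.5625 dBFS.

-32.5625 dBFS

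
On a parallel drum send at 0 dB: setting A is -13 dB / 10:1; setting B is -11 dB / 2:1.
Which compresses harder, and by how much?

A, by 6.2 dB

A: 13 dB over, compressed to 1.3 dB over, so 11.7 dB of GR.
B: 11 dB over, compressed to 5.5 dB over, so 5.5 dB of GR.
A applies 6.2 dB more gain reduction.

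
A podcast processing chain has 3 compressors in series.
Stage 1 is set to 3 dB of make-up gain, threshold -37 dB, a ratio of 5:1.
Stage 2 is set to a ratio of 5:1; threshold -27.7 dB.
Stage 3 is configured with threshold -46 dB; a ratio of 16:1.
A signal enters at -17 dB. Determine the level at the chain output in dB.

Stage 1: 20 dB above -37 dB, reduced 5:1 to 4 dB above → -33 dB; +3 dB make-up → -30 dB.
Stage 2: -30 dB ≤ -27.7 dB, so stage 2 doesn't engage; output -30 dB.
Stage 3: -30 dB is 16 dB over -46 dB; at 16:1 that becomes 1 dB over, giving -45 dB.

-45 dB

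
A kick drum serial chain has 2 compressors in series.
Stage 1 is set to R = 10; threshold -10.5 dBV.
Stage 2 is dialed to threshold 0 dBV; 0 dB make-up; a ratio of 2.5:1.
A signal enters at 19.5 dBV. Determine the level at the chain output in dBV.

-7.5 dBV

Stage 1: overshoot 30 dB → 30/10 = 3 dB → -7.5 dBV.
Stage 2: below threshold (-7.5 ≤ 0); passes unchanged; output -7.5 dBV.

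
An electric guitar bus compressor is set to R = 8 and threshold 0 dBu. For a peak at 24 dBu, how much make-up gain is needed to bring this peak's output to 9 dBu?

Overshoot 24 dB → 24/8 = 3 dB after compression, so the compressed level is 0 + 3 = 3 dBu.
Make-up = target − compressed = 9 − 3 = 6 dB.

6 dB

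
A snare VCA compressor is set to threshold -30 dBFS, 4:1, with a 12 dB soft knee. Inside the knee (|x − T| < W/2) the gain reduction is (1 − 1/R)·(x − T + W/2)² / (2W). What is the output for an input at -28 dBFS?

-30 dBFS

x − T + W/2 = -28 − (-30) + 6 = 8.
GR = (1 − 1/4) × 8² / 24 = 0.75 × 64 / 24 = 2 dB.
Output = -28 − 2 = -30 dBFS.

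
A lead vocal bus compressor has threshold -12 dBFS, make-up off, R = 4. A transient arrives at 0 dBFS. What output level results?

-9 dBFS

0 dBFS sits 12 dB over threshold.
At 4:1 the overshoot is divided by 4, leaving 3 dB above threshold.
So the level is -12 + 3 = -9 dBFS.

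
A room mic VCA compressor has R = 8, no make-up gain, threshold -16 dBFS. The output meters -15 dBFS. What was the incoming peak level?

-8 dBFS

That's 1 dB above the -16 dBFS threshold.
Undo the ratio: input overshoot = 1 × 8 = 8 dB, giving input = -8 dBFS.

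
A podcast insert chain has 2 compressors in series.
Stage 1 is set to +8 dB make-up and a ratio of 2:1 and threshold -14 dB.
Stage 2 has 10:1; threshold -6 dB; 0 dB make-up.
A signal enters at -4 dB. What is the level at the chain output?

Stage 1: -4 dB is 10 dB over -14 dB; at 2:1 that becomes 5 dB over, giving -9 dB; +8 dB make-up → -1 dB.
Stage 2: 5 dB above -6 dB, reduced 10:1 to 0.5 dB above → -5.5 dB.

-5.5 dB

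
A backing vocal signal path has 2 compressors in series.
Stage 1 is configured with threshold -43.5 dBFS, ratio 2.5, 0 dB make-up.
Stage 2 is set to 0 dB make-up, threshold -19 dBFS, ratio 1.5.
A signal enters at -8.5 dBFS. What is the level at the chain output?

-29.5 dBFS

Stage 1: -8.5 dBFS is 35 dB over -43.5 dBFS; at 2.5:1 that becomes 14 dB over, giving -29.5 dBFS.
Stage 2: -29.5 dBFS is at or below the -19 dBFS threshold — no compression; output -29.5 dBFS.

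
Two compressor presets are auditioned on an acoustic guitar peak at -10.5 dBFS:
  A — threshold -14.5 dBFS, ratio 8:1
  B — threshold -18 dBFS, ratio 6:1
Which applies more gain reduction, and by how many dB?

A: 4 dB over, compressed to 0.5 dB over, so 3.5 dB of GR.
B: 7.5 dB over, compressed to 1.25 dB over, so 6.25 dB of GR.
B applies 2.75 dB more gain reduction.

B, by 2.75 dB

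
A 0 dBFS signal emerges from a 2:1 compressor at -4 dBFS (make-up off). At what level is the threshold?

Gain reduction = 0 − (-4) = 4 dB; output overshoot = GR / (R − 1) = 4 / 1 = 4 dB.
Threshold = output − output overshoot = -4 − 4 = -8 dBFS.

-8 dBFS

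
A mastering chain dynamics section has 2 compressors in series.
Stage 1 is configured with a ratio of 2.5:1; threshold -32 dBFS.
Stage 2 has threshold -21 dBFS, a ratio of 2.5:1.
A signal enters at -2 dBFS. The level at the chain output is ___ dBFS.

-20.6 dBFS

Stage 1: 30 dB above -32 dBFS, reduced 2.5:1 to 12 dB above → -20 dBFS.
Stage 2: 1 dB above -21 dBFS, reduced 2.5:1 to 0.4 dB above → -20.6 dBFS.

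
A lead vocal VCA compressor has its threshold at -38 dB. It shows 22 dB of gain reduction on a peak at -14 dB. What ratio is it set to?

Input overshoot = -14 − (-38) = 24 dB.
Output overshoot = 24 − 22 = 2 dB.
Ratio = input overshoot / output overshoot = 24 / 2 = 12.

12:1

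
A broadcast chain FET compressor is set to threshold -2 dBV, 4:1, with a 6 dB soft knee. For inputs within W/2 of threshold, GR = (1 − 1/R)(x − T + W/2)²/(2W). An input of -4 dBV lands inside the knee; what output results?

x − T + W/2 = -4 − (-2) + 3 = 1.
GR = (1 − 1/4) × 1² / 12 = 0.75 × 1 / 12 = 0.0625 dB.
Output = -4 − 0.0625 = -4.0625 dBV.

-4.0625 dBV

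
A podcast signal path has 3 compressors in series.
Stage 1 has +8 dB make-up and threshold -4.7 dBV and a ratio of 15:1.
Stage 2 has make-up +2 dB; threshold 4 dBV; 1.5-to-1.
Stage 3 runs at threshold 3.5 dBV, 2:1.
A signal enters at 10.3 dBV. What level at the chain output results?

4.85 dBV

Stage 1: 15 dB above -4.7 dBV, reduced 15:1 to 1 dB above → -3.7 dBV; +8 dB make-up → 4.3 dBV.
Stage 2: 4.3 dBV is 0.3 dB over 4 dBV; at 1.5:1 that becomes 0.2 dB over, giving 4.2 dBV; +2 dB make-up → 6.2 dBV.
Stage 3: overshoot 2.7 dB → 2.7/2 = 1.35 dB → 4.85 dBV.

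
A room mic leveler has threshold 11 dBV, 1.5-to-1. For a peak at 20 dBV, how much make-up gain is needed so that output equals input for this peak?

3 dB

Without make-up, output = threshold + overshoot/1.5 = 11 + 6 = 17 dBV.
Gap to target: 3 dB.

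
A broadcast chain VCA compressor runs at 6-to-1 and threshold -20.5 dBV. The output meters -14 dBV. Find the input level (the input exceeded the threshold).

Post-compression overshoot = -14 − (-20.5) = 6.5 dB.
Input overshoot = R × output overshoot = 39 dB → input = -20.5 + 39 = 18.5 dBV.

18.5 dBV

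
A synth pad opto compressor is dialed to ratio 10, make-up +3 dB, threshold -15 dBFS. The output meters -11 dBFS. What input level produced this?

-5 dBFS

Remove make-up: -11 − 3 = -14 dBFS.
That's 1 dB above the -15 dBFS threshold.
Input overshoot = R × output overshoot = 10 dB → input = -15 + 10 = -5 dBFS.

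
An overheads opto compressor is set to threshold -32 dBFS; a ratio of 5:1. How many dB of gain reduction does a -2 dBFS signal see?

24 dB

The signal is 30 dB above threshold.
After 5:1 compression the overshoot becomes 30/5 = 6 dB.
Gain reduction = 30 − 6 = 24 dB.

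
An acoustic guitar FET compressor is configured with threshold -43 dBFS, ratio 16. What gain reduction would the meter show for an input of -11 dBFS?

30 dB

-11 dBFS exceeds the threshold by 32 dB.
After 16:1 compression the overshoot becomes 32/16 = 2 dB.
Gain reduction = 32 − 2 = 30 dB.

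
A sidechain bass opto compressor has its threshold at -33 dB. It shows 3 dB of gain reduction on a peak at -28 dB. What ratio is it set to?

Input overshoot = -28 − (-33) = 5 dB.
Output overshoot = 5 − 3 = 2 dB.
Ratio = input overshoot / output overshoot = 5 / 2 = 2.5.

2.5:1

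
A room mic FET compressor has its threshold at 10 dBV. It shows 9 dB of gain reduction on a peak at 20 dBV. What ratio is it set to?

Input overshoot = 20 − 10 = 10 dB.
Output overshoot = 10 − 9 = 1 dB.
Ratio = input overshoot / output overshoot = 10 / 1 = 10.

10:1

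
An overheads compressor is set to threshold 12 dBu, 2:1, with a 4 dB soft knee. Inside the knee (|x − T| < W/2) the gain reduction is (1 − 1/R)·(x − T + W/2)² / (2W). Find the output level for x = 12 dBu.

x − T + W/2 = 12 − 12 + 2 = 2.
GR = (1 − 1/2) × 2² / 8 = 0.5 × 4 / 8 = 0.25 dB.
Output = 12 − 0.25 = 11.75 dBu.

11.75 dBu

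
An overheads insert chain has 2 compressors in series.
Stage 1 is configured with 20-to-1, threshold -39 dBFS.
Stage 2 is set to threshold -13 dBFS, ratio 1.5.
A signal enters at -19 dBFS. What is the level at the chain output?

-38 dBFS

Stage 1: -19 dBFS is 20 dB over -39 dBFS; at 20:1 that becomes 1 dB over, giving -38 dBFS.
Stage 2: -38 dBFS is at or below the -13 dBFS threshold — no compression; output -38 dBFS.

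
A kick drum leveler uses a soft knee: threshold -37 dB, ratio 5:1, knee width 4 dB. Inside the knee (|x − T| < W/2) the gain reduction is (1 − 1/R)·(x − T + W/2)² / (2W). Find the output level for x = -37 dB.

x − T + W/2 = -37 − (-37) + 2 = 2.
GR = (1 − 1/5) × 2² / 8 = 0.8 × 4 / 8 = 0.4 dB.
Output = -37 − 0.4 = -37.4 dB.

-37.4 dB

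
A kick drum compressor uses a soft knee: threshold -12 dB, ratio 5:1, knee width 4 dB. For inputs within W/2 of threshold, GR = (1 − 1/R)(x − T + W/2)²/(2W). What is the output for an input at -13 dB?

-13.1 dB

x − T + W/2 = -13 − (-12) + 2 = 1.
GR = (1 − 1/5) × 1² / 8 = 0.8 × 1 / 8 = 0.1 dB.
Output = -13 − 0.1 = -13.1 dB.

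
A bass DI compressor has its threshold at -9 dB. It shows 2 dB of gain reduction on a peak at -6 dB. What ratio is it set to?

Input overshoot = -6 − (-9) = 3 dB.
Output overshoot = 3 − 2 = 1 dB.
Ratio = input overshoot / output overshoot = 3 / 1 = 3.

3:1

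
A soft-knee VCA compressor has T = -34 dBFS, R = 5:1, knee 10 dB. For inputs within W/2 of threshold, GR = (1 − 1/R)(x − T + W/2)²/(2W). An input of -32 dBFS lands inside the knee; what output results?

-33.96 dBFS

x − T + W/2 = -32 − (-34) + 5 = 7.
GR = (1 − 1/5) × 7² / 20 = 0.8 × 49 / 20 = 1.96 dB.
Output = -32 − 1.96 = -33.96 dBFS.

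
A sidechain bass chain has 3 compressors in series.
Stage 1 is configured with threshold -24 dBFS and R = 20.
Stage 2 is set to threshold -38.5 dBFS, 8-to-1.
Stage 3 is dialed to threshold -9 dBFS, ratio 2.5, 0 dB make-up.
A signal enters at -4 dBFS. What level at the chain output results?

Stage 1: 20 dB above -24 dBFS, reduced 20:1 to 1 dB above → -23 dBFS.
Stage 2: -23 dBFS is 15.5 dB over -38.5 dBFS; at 8:1 that becomes 1.9375 dB over, giving -36.5625 dBFS.
Stage 3: -36.5625 dBFS ≤ -9 dBFS, so stage 3 doesn't engage; output -36.5625 dBFS.

-36.5625 dBFS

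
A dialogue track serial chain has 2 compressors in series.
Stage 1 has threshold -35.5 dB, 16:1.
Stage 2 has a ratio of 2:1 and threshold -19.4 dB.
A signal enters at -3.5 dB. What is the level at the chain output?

-33.5 dB

Stage 1: overshoot 32 dB → 32/16 = 2 dB → -33.5 dB.
Stage 2: -33.5 dB ≤ -19.4 dB, so stage 2 doesn't engage; output -33.5 dB.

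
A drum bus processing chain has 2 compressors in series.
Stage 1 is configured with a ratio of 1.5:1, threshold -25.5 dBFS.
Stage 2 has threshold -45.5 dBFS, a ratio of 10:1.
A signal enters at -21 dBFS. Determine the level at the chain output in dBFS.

Stage 1: 4.5 dB above -25.5 dBFS, reduced 1.5:1 to 3 dB above → -22.5 dBFS.
Stage 2: 23 dB above -45.5 dBFS, reduced 10:1 to 2.3 dB above → -43.2 dBFS.

-43.2 dBFS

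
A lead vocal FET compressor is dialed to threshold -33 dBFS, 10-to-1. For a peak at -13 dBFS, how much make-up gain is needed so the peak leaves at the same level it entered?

Without make-up, output = threshold + overshoot/10 = -33 + 2 = -31 dBFS.
Gap to target: 18 dB.

18 dB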